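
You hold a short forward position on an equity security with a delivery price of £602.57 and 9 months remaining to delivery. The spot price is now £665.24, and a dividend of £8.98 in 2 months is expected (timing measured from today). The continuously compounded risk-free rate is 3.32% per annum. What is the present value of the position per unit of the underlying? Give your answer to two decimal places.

-£68.56

PV(remaining dividends) I = 8.98·e^(−0.0332·2/12) = 8.9304
Current forward F = (S − I)·e^(rT) = (665.24 − 8.9304)·e^(0.0332·9/12) = 656.3096 × 1.025213 = 672.8571
Value (long) = (F − K)·e^(−rT) = (672.8571 − 602.57) × 0.975407 = 68.5585
Short position value = −(long value) = -£68.56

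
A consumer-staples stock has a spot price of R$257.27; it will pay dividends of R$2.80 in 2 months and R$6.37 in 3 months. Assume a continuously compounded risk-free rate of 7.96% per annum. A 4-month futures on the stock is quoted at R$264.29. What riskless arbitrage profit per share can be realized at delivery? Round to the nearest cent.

PV(dividends) I = 2.80·e^(−0.0796·2/12) + 6.37·e^(−0.0796·3/12) = 9.0076
Fair futures F* = (S − I)·e^(rT) = (257.27 − 9.0076)·e^0.026533 = 248.2624 × 1.026888 = 254.9377
Market R$264.29 > fair 254.9377: forward overpriced → cash-and-carry (borrow at r, buy the stock and collect the dividends, short the forward).
Profit at T = |F_mkt − F*| = |264.29 − 254.9377| = R$9.35 per share

R$9.35 per share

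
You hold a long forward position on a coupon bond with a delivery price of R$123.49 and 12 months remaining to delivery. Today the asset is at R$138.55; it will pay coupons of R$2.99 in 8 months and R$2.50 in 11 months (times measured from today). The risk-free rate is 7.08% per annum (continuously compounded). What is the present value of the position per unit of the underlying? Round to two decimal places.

PV(remaining coupons) I = 2.99·e^(−0.0708·8/12) + 2.50·e^(−0.0708·11/12) = 5.1951
Current forward F = (S − I)·e^(rT) = (138.55 − 5.1951)·e^(0.0708·12/12) = 133.3549 × 1.073367 = 143.1387
Value (long) = (F − K)·e^(−rT) = (143.1387 − 123.49) × 0.931648 = 18.3057
Value = R$18.31

R$18.31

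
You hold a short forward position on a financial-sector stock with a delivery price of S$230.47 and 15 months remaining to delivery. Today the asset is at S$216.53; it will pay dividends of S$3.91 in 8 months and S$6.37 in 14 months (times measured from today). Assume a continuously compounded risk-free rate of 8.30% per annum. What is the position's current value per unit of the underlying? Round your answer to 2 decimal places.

PV(remaining dividends) I = 3.91·e^(−0.0830·8/12) + 6.37·e^(−0.0830·14/12) = 9.4816
Current forward F = (S − I)·e^(rT) = (216.53 − 9.4816)·e^(0.0830·15/12) = 207.0484 × 1.109323 = 229.6836
Value (long) = (F − K)·e^(−rT) = (229.6836 − 230.47) × 0.901451 = -0.7089
Short position value = −(long value) = S$0.71

S$0.71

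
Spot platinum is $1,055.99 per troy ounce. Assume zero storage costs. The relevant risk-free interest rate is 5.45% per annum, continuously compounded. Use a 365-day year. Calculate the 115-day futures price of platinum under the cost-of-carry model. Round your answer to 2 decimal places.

F = S·e^(rT) = 1055.99 · e^(0.0545 × 115/365) = 1055.99 · e^0.01717123
= 1055.99 × 1.01731950 = $1,074.28 per troy ounce

$1,074.28 per troy ounce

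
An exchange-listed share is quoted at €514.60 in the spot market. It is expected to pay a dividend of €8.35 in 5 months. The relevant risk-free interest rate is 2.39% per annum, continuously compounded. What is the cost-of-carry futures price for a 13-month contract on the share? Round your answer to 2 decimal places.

PV(dividends) I = 8.35·e^(−0.0239·5/12)
I = 8.2673
F = (S − I)·e^(rT) = (514.60 − 8.2673) · e^(0.0239·13/12)
= 506.3327 · e^0.025892 = 506.3327 × 1.026230 = €519.61

€519.61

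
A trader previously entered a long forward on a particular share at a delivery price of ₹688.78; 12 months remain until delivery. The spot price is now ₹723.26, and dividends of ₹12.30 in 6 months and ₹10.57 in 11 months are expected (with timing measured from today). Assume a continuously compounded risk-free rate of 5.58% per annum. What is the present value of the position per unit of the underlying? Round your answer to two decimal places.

PV(remaining dividends) I = 12.30·e^(−0.0558·6/12) + 10.57·e^(−0.0558·11/12) = 22.0045
Current forward F = (S − I)·e^(rT) = (723.26 − 22.0045)·e^(0.0558·12/12) = 701.2555 × 1.057386 = 741.4977
Value (long) = (F − K)·e^(−rT) = (741.4977 − 688.78) × 0.945728 = 49.8566
Value = ₹49.86

₹49.86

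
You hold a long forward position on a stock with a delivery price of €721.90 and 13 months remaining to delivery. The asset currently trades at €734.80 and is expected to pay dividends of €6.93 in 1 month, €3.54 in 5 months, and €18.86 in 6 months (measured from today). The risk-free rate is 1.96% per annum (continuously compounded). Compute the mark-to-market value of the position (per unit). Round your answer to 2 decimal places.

-€1.04

PV(remaining dividends) I = 6.93·e^(−0.0196·1/12) + 3.54·e^(−0.0196·5/12) + 18.86·e^(−0.0196·6/12) = 29.1060
Current forward F = (S − I)·e^(rT) = (734.80 − 29.1060)·e^(0.0196·13/12) = 705.6940 × 1.021460 = 720.8382
Value (long) = (F − K)·e^(−rT) = (720.8382 − 721.90) × 0.978991 = -1.0395
Value = -€1.04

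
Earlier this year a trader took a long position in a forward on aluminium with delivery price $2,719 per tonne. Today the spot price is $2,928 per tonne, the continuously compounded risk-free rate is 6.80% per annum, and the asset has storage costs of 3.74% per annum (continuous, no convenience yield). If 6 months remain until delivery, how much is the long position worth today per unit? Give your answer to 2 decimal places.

$355.16 per tonne

Current fair forward for the remaining 6 months: F = S·e^((r + u)·T), (r + u) = 0.0680 + 0.0374 = 0.1054
F = 2928 · e^(0.1054 × 6/12) = 2928 × 1.05411336 = 3086.4439
Value of long forward = (F − K)·e^(−rT) = (3086.4439 − 2719) · e^(−0.0680·6/12)
= 367.4439 × 0.96657150 = 355.16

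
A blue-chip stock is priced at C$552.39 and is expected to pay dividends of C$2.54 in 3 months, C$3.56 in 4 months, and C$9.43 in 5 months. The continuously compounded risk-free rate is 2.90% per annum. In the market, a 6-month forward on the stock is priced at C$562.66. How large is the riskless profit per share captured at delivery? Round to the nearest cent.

PV(dividends) I = 2.54·e^(−0.0290·3/12) + 3.56·e^(−0.0290·4/12) + 9.43·e^(−0.0290·5/12) = 15.3641
Fair forward F* = (S − I)·e^(rT) = (552.39 − 15.3641)·e^0.014500 = 537.0259 × 1.014606 = 544.8697
Market C$562.66 > fair 544.8697: forward overpriced → cash-and-carry (borrow at r, buy the stock and collect the dividends, short the forward).
Profit at T = |F_mkt − F*| = |562.66 − 544.8697| = C$17.79 per share

C$17.79 per share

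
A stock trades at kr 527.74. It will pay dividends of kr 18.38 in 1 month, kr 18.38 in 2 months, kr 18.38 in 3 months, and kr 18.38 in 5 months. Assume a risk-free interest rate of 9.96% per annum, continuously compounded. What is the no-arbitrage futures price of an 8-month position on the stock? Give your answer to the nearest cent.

PV(dividends) I = 18.38·e^(−0.0996·1/12) + 18.38·e^(−0.0996·2/12) + 18.38·e^(−0.0996·3/12) + 18.38·e^(−0.0996·5/12)
I = 18.2281 + 18.0774 + 17.9280 + 17.6328 = 71.8663
F = (S − I)·e^(rT) = (527.74 − 71.8663) · e^(0.0996·8/12)
= 455.8737 · e^0.066400 = 455.8737 × 1.068654 = kr 487.17

kr 487.17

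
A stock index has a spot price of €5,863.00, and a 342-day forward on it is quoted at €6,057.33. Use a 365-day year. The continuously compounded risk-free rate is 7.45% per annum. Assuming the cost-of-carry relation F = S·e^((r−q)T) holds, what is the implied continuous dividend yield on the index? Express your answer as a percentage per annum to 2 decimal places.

3.97%

From F = S·e^((r−q)T): (r − q) = ln(F/S)/T
ln(6057.33/5863.00) = ln(1.033145) = 0.032608
(r − q) = 0.032608 / (342/365) = 0.034801
q = r − ln(F/S)/T = 0.0745 − 0.034801 = 0.039699
q = 3.97%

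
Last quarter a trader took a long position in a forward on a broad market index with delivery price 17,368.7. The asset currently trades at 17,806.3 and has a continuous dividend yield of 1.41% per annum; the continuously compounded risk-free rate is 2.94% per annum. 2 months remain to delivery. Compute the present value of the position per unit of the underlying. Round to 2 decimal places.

480.70

Current fair forward for the remaining 2 months: F = S·e^((r − q)·T), (r − q) = 0.0294 − 0.0141 = 0.0153
F = 17806.3 · e^(0.0153 × 2/12) = 17806.3 × 1.00255325 = 17851.7639
Value of long forward = (F − K)·e^(−rT) = (17851.7639 − 17368.7) · e^(−0.0294·2/12)
= 483.0639 × 0.99511199 = 480.70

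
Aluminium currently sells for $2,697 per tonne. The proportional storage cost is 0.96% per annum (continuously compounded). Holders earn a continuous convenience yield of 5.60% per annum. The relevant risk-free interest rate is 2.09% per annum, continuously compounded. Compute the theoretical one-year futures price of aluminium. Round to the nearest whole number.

$2,629 per tonne

Net carry = r + u − y = 0.0209 + 0.0096 − 0.0560 = -0.0255
F = S·e^((r+u−y)T) = 2697 · e^(-0.0255 × 12/12) = 2697 · e^-0.025500
= 2697 × 0.974822 = $2,629 per tonne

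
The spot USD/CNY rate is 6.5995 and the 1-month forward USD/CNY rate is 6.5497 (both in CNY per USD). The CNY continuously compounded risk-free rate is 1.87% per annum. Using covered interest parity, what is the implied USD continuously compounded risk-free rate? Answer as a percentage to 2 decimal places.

F = S·e^((r_CNY − r_USD)T) ⇒ r_USD = r_CNY − ln(F/S)/T
ln(6.5497/6.5995) = -0.007575; /(1/12) = -0.090900
r_USD = 0.0187 + 0.090900 = 0.109600
r_USD = 10.96%

10.96%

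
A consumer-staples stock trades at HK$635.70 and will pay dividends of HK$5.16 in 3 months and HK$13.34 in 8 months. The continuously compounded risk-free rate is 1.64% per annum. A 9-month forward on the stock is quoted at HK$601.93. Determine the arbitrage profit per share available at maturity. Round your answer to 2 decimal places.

PV(dividends) I = 5.16·e^(−0.0164·3/12) + 13.34·e^(−0.0164·8/12) = 18.3338
Fair forward F* = (S − I)·e^(rT) = (635.70 − 18.3338)·e^0.012300 = 617.3662 × 1.012376 = 625.0067
Market HK$601.93 < fair 625.0067: forward underpriced → reverse cash-and-carry (short the stock, invest proceeds at r, pay the dividends, go long the forward).
Profit at T = |F_mkt − F*| = |601.93 − 625.0067| = HK$23.08 per share

HK$23.08 per share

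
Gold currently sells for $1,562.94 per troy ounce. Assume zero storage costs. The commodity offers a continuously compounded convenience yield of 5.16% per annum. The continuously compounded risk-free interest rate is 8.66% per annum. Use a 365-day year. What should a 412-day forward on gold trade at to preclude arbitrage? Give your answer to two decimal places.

$1,625.92 per troy ounce

Net carry = r + u − y = 0.0866 + 0.0000 − 0.0516 = 0.0350
F = S·e^((r+u−y)T) = 1562.94 · e^(0.0350 × 412/365) = 1562.94 · e^0.03950685
= 1562.94 × 1.04029762 = $1,625.92 per troy ounce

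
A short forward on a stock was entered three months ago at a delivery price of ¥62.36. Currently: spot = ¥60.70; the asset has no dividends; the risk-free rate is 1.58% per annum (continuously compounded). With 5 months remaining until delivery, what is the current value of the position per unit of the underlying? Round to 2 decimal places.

Current fair forward for the remaining 5 months: F = S·e^(r·T), r = 0.0158
F = 60.70 · e^(0.0158 × 5/12) = 60.70 × 1.006605 = 61.1009
Value of long forward = (F − K)·e^(−rT) = (61.1009 − 62.36) · e^(−0.0158·5/12)
= -1.2591 × 0.993438 = -1.25
Short position value = −(long value) = ¥1.25

¥1.25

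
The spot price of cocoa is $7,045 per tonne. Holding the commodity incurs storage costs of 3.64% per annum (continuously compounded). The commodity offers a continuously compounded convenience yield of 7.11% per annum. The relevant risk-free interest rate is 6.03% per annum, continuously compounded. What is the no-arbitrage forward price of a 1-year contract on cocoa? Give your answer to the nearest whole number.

$7,228 per tonne

Net carry = r + u − y = 0.0603 + 0.0364 − 0.0711 = 0.0256
F = S·e^((r+u−y)T) = 7045 · e^(0.0256 × 12/12) = 7045 · e^0.025600
= 7045 × 1.025930 = $7,228 per tonne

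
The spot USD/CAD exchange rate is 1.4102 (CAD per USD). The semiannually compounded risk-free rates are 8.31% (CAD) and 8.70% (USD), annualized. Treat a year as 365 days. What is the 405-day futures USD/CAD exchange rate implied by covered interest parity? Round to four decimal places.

1.4044

By covered interest parity, F = S · (1+r_CAD/2)^(2T) / (1+r_USD/2)^(2T)
= 1.4102 × 1.094549 / 1.099102 = 1.4102 × 0.995858
F = 1.4044 CAD per USD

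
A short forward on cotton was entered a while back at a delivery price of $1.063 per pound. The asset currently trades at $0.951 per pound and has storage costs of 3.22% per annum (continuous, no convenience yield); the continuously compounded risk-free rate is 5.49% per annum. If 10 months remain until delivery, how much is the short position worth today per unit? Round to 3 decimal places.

Current fair forward for the remaining 10 months: F = S·e^((r + u)·T), (r + u) = 0.0549 + 0.0322 = 0.0871
F = 0.951 · e^(0.0871 × 10/12) = 0.951 × 1.075282 = 1.0226
Value of long forward = (F − K)·e^(−rT) = (1.0226 − 1.063) · e^(−0.0549·10/12)
= -0.0404 × 0.955281 = -0.039
Short position value = −(long value) = $0.039

$0.039 per pound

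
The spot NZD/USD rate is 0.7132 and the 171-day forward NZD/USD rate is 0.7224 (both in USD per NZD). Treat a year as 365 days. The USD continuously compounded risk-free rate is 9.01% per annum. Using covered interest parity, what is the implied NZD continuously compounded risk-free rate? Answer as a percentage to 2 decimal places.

F = S·e^((r_USD − r_NZD)T) ⇒ r_NZD = r_USD − ln(F/S)/T
ln(0.7224/0.7132) = 0.012817; /(171/365) = 0.027358
r_NZD = 0.0901 − 0.027358 = 0.062742
r_NZD = 6.27%

6.27%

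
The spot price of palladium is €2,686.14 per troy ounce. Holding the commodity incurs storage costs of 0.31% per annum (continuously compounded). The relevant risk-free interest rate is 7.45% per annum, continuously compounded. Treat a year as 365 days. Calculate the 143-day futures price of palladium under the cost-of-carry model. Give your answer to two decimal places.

€2,769.06 per troy ounce

Net carry = r + u − y = 0.0745 + 0.0031 − 0.0000 = 0.0776
F = S·e^((r+u−y)T) = 2686.14 · e^(0.0776 × 143/365) = 2686.14 · e^0.03040219
= 2686.14 × 1.03086906 = €2,769.06 per troy ounce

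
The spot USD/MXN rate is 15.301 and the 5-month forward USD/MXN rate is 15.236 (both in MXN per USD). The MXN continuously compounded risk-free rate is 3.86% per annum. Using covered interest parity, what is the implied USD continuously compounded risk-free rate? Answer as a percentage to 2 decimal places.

F = S·e^((r_MXN − r_USD)T) ⇒ r_USD = r_MXN − ln(F/S)/T
ln(15.236/15.301) = -0.004257; /(5/12) = -0.010217
r_USD = 0.0386 + 0.010217 = 0.048817
r_USD = 4.88%

4.88%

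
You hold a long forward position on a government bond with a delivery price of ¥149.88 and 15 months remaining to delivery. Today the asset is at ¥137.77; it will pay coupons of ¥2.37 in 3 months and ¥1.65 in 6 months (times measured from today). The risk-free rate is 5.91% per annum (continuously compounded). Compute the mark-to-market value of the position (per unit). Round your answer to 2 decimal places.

PV(remaining coupons) I = 2.37·e^(−0.0591·3/12) + 1.65·e^(−0.0591·6/12) = 3.9372
Current forward F = (S − I)·e^(rT) = (137.77 − 3.9372)·e^(0.0591·15/12) = 133.8328 × 1.076672 = 144.0940
Value (long) = (F − K)·e^(−rT) = (144.0940 − 149.88) × 0.928788 = -5.3740
Value = -¥5.37

-¥5.37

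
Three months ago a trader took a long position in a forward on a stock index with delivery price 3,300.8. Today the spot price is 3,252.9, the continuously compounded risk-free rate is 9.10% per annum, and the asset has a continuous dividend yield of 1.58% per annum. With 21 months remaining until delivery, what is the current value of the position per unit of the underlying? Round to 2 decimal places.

Current fair forward for the remaining 21 months: F = S·e^((r − q)·T), (r − q) = 0.0910 − 0.0158 = 0.0752
F = 3252.9 · e^(0.0752 × 21/12) = 3252.9 × 1.14065197 = 3710.4268
Value of long forward = (F − K)·e^(−rT) = (3710.4268 − 3300.8) · e^(−0.0910·21/12)
= 409.6268 × 0.85278314 = 349.32

349.32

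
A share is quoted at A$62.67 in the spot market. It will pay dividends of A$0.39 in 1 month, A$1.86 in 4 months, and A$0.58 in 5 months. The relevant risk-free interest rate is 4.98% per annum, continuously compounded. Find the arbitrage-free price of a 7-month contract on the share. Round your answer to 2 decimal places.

PV(dividends) I = 0.39·e^(−0.0498·1/12) + 1.86·e^(−0.0498·4/12) + 0.58·e^(−0.0498·5/12)
I = 0.3884 + 1.8294 + 0.5681 = 2.7859
F = (S − I)·e^(rT) = (62.67 − 2.7859) · e^(0.0498·7/12)
= 59.8841 · e^0.029050 = 59.8841 × 1.029476 = A$61.65

A$61.65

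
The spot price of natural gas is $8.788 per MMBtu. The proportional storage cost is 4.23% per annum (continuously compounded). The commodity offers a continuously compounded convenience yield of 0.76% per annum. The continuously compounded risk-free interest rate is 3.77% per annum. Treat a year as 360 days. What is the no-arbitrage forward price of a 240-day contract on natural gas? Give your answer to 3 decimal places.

Net carry = r + u − y = 0.0377 + 0.0423 − 0.0076 = 0.0724
F = S·e^((r+u−y)T) = 8.788 · e^(0.0724 × 240/360) = 8.788 · e^0.048267
= 8.788 × 1.049451 = $9.223 per MMBtu

$9.223 per MMBtu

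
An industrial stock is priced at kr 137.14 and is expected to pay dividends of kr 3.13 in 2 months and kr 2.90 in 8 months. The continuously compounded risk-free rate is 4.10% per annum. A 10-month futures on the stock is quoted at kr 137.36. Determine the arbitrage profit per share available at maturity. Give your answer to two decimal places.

PV(dividends) I = 3.13·e^(−0.0410·2/12) + 2.90·e^(−0.0410·8/12) = 5.9305
Fair futures F* = (S − I)·e^(rT) = (137.14 − 5.9305)·e^0.034167 = 131.2095 × 1.034757 = 135.7699
Market kr 137.36 > fair 135.7699: forward overpriced → cash-and-carry (borrow at r, buy the stock and collect the dividends, short the forward).
Profit at T = |F_mkt − F*| = |137.36 − 135.7699| = kr 1.59 per share

kr 1.59 per share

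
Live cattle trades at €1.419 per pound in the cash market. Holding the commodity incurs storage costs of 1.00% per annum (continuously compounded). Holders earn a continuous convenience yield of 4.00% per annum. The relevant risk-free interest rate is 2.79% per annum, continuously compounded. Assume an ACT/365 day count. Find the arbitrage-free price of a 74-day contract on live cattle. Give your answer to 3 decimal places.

€1.418 per pound

Net carry = r + u − y = 0.0279 + 0.0100 − 0.0400 = -0.0021
F = S·e^((r+u−y)T) = 1.419 · e^(-0.0021 × 74/365) = 1.419 · e^-0.000426
= 1.419 × 0.999574 = €1.418 per pound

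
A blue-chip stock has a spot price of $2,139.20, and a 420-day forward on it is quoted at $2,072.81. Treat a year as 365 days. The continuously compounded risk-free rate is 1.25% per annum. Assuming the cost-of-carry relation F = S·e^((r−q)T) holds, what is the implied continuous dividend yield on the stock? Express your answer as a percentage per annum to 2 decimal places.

3.99%

From F = S·e^((r−q)T): (r − q) = ln(F/S)/T
ln(2072.81/2139.20) = ln(0.968965) = -0.031527
(r − q) = -0.031527 / (420/365) = -0.027398
q = r − ln(F/S)/T = 0.0125 + 0.027398 = 0.039898
q = 3.99%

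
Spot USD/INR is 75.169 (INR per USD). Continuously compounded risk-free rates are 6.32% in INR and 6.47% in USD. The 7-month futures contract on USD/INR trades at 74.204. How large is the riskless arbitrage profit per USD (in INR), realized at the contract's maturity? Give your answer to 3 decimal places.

0.899 per USD (in INR)

Fair futures: F* = S·e^(carry·T), with carry = (r_INR − r_USD) = 0.0632 − 0.0647 = -0.0015
F* = 75.169 · e^(-0.0015 × 7/12) = 75.169 · e^-0.000875 = 75.169 × 0.999125 = 75.1032
Market 74.204 < fair 75.1032: forward underpriced → reverse cash-and-carry (short spot, go long the forward).
At maturity, profit = |F_mkt − F*| = |74.204 − 75.1032| = 0.899 per USD (in INR)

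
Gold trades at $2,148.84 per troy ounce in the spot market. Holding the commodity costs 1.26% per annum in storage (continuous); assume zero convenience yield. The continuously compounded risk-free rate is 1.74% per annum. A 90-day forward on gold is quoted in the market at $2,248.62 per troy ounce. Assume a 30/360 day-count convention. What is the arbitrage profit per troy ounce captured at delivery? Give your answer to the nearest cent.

$83.60 per troy ounce

Fair forward: F* = S·e^(carry·T), with carry = (r + u) = 0.0174 + 0.0126 = 0.0300
F* = 2148.84 · e^(0.0300 × 90/360) = 2148.84 · e^0.00750000 = 2148.84 × 1.00752820 = $2165.0169
Market $2248.62 > fair $2165.0169: forward overpriced → cash-and-carry (buy spot, short the forward).
At maturity, profit = |F_mkt − F*| = |2248.62 − 2165.0169| = $83.60 per troy ounce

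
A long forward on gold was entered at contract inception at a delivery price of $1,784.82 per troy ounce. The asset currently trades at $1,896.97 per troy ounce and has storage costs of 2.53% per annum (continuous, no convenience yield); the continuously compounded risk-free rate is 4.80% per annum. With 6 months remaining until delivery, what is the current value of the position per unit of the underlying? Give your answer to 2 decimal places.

$178.62 per troy ounce

Current fair forward for the remaining 6 months: F = S·e^((r + u)·T), (r + u) = 0.0480 + 0.0253 = 0.0733
F = 1896.97 · e^(0.0733 × 6/12) = 1896.97 × 1.03732989 = 1967.7837
Value of long forward = (F − K)·e^(−rT) = (1967.7837 − 1784.82) · e^(−0.0480·6/12)
= 182.9637 × 0.97628571 = 178.62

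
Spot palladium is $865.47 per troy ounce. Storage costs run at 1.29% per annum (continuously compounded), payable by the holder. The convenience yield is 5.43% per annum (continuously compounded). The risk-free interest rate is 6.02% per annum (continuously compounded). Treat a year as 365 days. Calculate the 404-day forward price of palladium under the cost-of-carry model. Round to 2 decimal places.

$883.67 per troy ounce

Net carry = r + u − y = 0.0602 + 0.0129 − 0.0543 = 0.0188
F = S·e^((r+u−y)T) = 865.47 · e^(0.0188 × 404/365) = 865.47 · e^0.020809
= 865.47 × 1.021027 = $883.67 per troy ounce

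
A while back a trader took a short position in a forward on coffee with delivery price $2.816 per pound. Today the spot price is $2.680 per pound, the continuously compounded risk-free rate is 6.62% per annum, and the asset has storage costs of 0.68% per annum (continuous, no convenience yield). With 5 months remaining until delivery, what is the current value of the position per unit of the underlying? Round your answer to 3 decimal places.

$0.052 per pound

Current fair forward for the remaining 5 months: F = S·e^((r + u)·T), (r + u) = 0.0662 + 0.0068 = 0.0730
F = 2.680 · e^(0.0730 × 5/12) = 2.680 × 1.030884 = 2.7628
Value of long forward = (F − K)·e^(−rT) = (2.7628 − 2.816) · e^(−0.0662·5/12)
= -0.0532 × 0.972794 = -0.052
Short position value = −(long value) = $0.052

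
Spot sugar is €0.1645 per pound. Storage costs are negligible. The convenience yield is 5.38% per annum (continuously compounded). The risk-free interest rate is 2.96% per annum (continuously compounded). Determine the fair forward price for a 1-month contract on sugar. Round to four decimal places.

€0.1642 per pound

Net carry = r + u − y = 0.0296 + 0.0000 − 0.0538 = -0.0242
F = S·e^((r+u−y)T) = 0.1645 · e^(-0.0242 × 1/12) = 0.1645 · e^-0.002017
= 0.1645 × 0.997985 = €0.1642 per pound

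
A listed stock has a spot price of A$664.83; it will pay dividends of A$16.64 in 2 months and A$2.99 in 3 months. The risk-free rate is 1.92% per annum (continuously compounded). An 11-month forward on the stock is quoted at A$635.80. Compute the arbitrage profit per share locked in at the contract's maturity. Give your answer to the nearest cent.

A$20.92 per share

PV(dividends) I = 16.64·e^(−0.0192·2/12) + 2.99·e^(−0.0192·3/12) = 19.5625
Fair forward F* = (S − I)·e^(rT) = (664.83 − 19.5625)·e^0.017600 = 645.2675 × 1.017756 = 656.7249
Market A$635.80 < fair 656.7249: forward underpriced → reverse cash-and-carry (short the stock, invest proceeds at r, pay the dividends, go long the forward).
Profit at T = |F_mkt − F*| = |635.80 − 656.7249| = A$20.92 per share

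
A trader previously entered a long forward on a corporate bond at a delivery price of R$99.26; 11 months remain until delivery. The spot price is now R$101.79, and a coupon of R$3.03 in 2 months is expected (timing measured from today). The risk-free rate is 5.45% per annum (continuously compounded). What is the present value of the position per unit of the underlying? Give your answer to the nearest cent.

PV(remaining coupons) I = 3.03·e^(−0.0545·2/12) = 3.0026
Current forward F = (S − I)·e^(rT) = (101.79 − 3.0026)·e^(0.0545·11/12) = 98.7874 × 1.051227 = 103.8480
Value (long) = (F − K)·e^(−rT) = (103.8480 − 99.26) × 0.951269 = 4.3644
Value = R$4.36

R$4.36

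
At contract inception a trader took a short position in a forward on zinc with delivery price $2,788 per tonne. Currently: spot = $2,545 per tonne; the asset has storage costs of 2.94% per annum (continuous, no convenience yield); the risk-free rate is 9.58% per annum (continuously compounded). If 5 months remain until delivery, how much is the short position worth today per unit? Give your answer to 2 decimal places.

$102.54 per tonne

Current fair forward for the remaining 5 months: F = S·e^((r + u)·T), (r + u) = 0.0958 + 0.0294 = 0.1252
F = 2545 · e^(0.1252 × 5/12) = 2545 × 1.05355132 = 2681.2881
Value of long forward = (F − K)·e^(−rT) = (2681.2881 − 2788) · e^(−0.0958·5/12)
= -106.7119 × 0.96086951 = -102.54
Short position value = −(long value) = $102.54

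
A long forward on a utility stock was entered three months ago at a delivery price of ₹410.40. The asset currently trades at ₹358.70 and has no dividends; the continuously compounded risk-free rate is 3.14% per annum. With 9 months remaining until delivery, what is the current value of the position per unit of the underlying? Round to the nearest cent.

-₹42.15

Current fair forward for the remaining 9 months: F = S·e^(r·T), r = 0.0314
F = 358.70 · e^(0.0314 × 9/12) = 358.70 × 1.023829 = 367.2475
Value of long forward = (F − K)·e^(−rT) = (367.2475 − 410.40) · e^(−0.0314·9/12)
= -43.1525 × 0.976725 = -42.15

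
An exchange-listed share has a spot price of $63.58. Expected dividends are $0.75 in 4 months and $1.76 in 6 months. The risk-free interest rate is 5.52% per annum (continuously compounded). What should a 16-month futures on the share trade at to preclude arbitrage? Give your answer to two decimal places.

PV(dividends) I = 0.75·e^(−0.0552·4/12) + 1.76·e^(−0.0552·6/12)
I = 0.7363 + 1.7121 = 2.4484
F = (S − I)·e^(rT) = (63.58 − 2.4484) · e^(0.0552·16/12)
= 61.1316 · e^0.073600 = 61.1316 × 1.076376 = $65.80

$65.80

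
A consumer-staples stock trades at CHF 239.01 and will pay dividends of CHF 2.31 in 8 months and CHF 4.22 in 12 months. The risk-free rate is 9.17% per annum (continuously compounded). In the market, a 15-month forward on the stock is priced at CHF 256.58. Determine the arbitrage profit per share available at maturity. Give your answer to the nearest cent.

PV(dividends) I = 2.31·e^(−0.0917·8/12) + 4.22·e^(−0.0917·12/12) = 6.0233
Fair forward F* = (S − I)·e^(rT) = (239.01 − 6.0233)·e^0.114625 = 232.9867 × 1.121453 = 261.2836
Market CHF 256.58 < fair 261.2836: forward underpriced → reverse cash-and-carry (short the stock, invest proceeds at r, pay the dividends, go long the forward).
Profit at T = |F_mkt − F*| = |256.58 − 261.2836| = CHF 4.70 per share

CHF 4.70 per share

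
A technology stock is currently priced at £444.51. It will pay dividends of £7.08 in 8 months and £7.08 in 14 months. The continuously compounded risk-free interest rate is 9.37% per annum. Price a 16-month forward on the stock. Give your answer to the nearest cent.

£488.93

PV(dividends) I = 7.08·e^(−0.0937·8/12) + 7.08·e^(−0.0937·14/12)
I = 6.6513 + 6.3468 = 12.9981
F = (S − I)·e^(rT) = (444.51 − 12.9981) · e^(0.0937·16/12)
= 431.5119 · e^0.124933 = 431.5119 × 1.133073 = £488.93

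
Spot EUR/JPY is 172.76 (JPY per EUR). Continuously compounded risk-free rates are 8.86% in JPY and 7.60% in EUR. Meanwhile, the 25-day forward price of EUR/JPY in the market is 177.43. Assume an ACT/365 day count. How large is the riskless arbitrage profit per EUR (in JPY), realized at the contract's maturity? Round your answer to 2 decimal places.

4.52 per EUR (in JPY)

Fair forward: F* = S·e^(carry·T), with carry = (r_JPY − r_EUR) = 0.0886 − 0.0760 = 0.0126
F* = 172.76 · e^(0.0126 × 25/365) = 172.76 · e^0.000863 = 172.76 × 1.000863 = 172.9091
Market 177.43 > fair 172.9091: forward overpriced → cash-and-carry (buy spot, short the forward).
At maturity, profit = |F_mkt − F*| = |177.43 − 172.9091| = 4.52 per EUR (in JPY)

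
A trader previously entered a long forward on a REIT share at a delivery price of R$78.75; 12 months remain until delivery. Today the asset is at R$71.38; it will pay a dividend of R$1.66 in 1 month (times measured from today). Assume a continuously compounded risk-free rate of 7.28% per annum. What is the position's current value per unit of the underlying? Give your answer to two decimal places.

-R$3.49

PV(remaining dividends) I = 1.66·e^(−0.0728·1/12) = 1.6500
Current forward F = (S − I)·e^(rT) = (71.38 − 1.6500)·e^(0.0728·12/12) = 69.7300 × 1.075515 = 74.9957
Value (long) = (F − K)·e^(−rT) = (74.9957 − 78.75) × 0.929787 = -3.4907
Value = -R$3.49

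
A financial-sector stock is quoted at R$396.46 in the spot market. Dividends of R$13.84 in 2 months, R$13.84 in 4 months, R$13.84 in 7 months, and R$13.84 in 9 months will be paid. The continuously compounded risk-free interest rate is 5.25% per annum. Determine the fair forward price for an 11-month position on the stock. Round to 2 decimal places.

R$359.29

PV(dividends) I = 13.84·e^(−0.0525·2/12) + 13.84·e^(−0.0525·4/12) + 13.84·e^(−0.0525·7/12) + 13.84·e^(−0.0525·9/12)
I = 13.7194 + 13.5999 + 13.4226 + 13.3056 = 54.0475
F = (S − I)·e^(rT) = (396.46 − 54.0475) · e^(0.0525·11/12)
= 342.4125 · e^0.048125 = 342.4125 × 1.049302 = R$359.29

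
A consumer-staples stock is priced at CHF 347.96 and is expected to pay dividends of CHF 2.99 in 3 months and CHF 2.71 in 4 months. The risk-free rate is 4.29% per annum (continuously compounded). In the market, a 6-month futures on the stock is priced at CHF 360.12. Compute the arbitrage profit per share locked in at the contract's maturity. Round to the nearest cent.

PV(dividends) I = 2.99·e^(−0.0429·3/12) + 2.71·e^(−0.0429·4/12) = 5.6296
Fair futures F* = (S − I)·e^(rT) = (347.96 − 5.6296)·e^0.021450 = 342.3304 × 1.021682 = 349.7528
Market CHF 360.12 > fair 349.7528: forward overpriced → cash-and-carry (borrow at r, buy the stock and collect the dividends, short the forward).
Profit at T = |F_mkt − F*| = |360.12 − 349.7528| = CHF 10.37 per share

CHF 10.37 per share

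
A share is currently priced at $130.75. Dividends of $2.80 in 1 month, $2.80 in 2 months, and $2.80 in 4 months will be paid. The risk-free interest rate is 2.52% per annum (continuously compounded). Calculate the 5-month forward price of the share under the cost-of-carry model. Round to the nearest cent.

$123.68

PV(dividends) I = 2.80·e^(−0.0252·1/12) + 2.80·e^(−0.0252·2/12) + 2.80·e^(−0.0252·4/12)
I = 2.7941 + 2.7883 + 2.7766 = 8.3590
F = (S − I)·e^(rT) = (130.75 − 8.3590) · e^(0.0252·5/12)
= 122.3910 · e^0.010500 = 122.3910 × 1.010555 = $123.68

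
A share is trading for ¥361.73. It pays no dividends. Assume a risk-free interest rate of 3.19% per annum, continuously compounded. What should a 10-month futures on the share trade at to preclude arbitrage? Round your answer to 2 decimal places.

¥371.47

F = S·e^(rT) = 361.73 · e^(0.0319 × 10/12)
= 361.73 · e^0.026583 = 361.73 × 1.026939
F = ¥371.47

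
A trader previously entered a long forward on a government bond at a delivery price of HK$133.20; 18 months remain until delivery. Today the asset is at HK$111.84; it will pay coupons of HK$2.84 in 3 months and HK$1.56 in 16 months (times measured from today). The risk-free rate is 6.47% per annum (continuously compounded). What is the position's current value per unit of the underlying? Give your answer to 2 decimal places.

PV(remaining coupons) I = 2.84·e^(−0.0647·3/12) + 1.56·e^(−0.0647·16/12) = 4.2255
Current forward F = (S − I)·e^(rT) = (111.84 − 4.2255)·e^(0.0647·18/12) = 107.6145 × 1.101915 = 118.5820
Value (long) = (F − K)·e^(−rT) = (118.5820 − 133.20) × 0.907511 = -13.2660
Value = -HK$13.27

-HK$13.27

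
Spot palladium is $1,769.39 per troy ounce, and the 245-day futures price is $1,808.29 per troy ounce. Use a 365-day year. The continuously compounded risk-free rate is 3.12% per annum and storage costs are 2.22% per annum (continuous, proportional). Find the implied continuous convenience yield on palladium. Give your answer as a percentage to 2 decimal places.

F = S·e^((r+u−y)T) ⇒ (r+u−y) = ln(F/S)/T
ln(1808.29/1769.39) = 0.021747; /T ⇒ 0.032399
y = r + u − ln(F/S)/T = 0.0312 + 0.0222 − 0.032399 = 0.021001
y = 2.10%

2.10%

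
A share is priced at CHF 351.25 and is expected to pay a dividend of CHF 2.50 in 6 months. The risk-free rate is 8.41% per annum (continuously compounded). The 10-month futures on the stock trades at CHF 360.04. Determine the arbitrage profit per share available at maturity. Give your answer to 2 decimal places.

PV(dividends) I = 2.50·e^(−0.0841·6/12) = 2.3971
Fair futures F* = (S − I)·e^(rT) = (351.25 − 2.3971)·e^0.070083 = 348.8529 × 1.072597 = 374.1786
Market CHF 360.04 < fair 374.1786: forward underpriced → reverse cash-and-carry (short the stock, invest proceeds at r, pay the dividends, go long the forward).
Profit at T = |F_mkt − F*| = |360.04 − 374.1786| = CHF 14.14 per share

CHF 14.14 per share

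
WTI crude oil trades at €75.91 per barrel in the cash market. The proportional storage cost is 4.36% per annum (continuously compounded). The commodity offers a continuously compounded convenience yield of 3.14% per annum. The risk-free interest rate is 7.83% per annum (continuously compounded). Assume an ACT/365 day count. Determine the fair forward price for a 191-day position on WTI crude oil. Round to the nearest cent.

Net carry = r + u − y = 0.0783 + 0.0436 − 0.0314 = 0.0905
F = S·e^((r+u−y)T) = 75.91 · e^(0.0905 × 191/365) = 75.91 · e^0.047358
= 75.91 × 1.048497 = €79.59 per barrel

€79.59 per barrel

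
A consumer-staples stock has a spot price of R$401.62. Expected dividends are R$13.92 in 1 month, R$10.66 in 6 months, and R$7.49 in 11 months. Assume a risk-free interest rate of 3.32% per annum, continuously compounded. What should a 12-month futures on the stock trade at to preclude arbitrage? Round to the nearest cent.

R$382.48

PV(dividends) I = 13.92·e^(−0.0332·1/12) + 10.66·e^(−0.0332·6/12) + 7.49·e^(−0.0332·11/12)
I = 13.8815 + 10.4845 + 7.2655 = 31.6315
F = (S − I)·e^(rT) = (401.62 − 31.6315) · e^(0.0332·12/12)
= 369.9885 · e^0.033200 = 369.9885 × 1.033757 = R$382.48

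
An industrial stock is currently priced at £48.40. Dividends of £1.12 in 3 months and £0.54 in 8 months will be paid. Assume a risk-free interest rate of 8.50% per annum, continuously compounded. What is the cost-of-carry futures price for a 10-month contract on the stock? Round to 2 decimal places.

PV(dividends) I = 1.12·e^(−0.0850·3/12) + 0.54·e^(−0.0850·8/12)
I = 1.0965 + 0.5103 = 1.6068
F = (S − I)·e^(rT) = (48.40 − 1.6068) · e^(0.0850·10/12)
= 46.7932 · e^0.070833 = 46.7932 × 1.073402 = £50.23

£50.23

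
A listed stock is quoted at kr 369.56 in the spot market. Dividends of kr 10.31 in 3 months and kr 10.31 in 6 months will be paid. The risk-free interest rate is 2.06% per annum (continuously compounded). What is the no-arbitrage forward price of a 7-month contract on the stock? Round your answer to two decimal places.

PV(dividends) I = 10.31·e^(−0.0206·3/12) + 10.31·e^(−0.0206·6/12)
I = 10.2570 + 10.2044 = 20.4614
F = (S − I)·e^(rT) = (369.56 − 20.4614) · e^(0.0206·7/12)
= 349.0986 · e^0.012017 = 349.0986 × 1.012089 = kr 353.32

kr 353.32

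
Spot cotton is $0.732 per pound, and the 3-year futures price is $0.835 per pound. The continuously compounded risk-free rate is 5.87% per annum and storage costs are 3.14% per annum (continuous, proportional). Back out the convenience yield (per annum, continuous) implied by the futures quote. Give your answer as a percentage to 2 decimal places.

4.62%

F = S·e^((r+u−y)T) ⇒ (r+u−y) = ln(F/S)/T
ln(0.835/0.732) = 0.131651; /T ⇒ 0.043884
y = r + u − ln(F/S)/T = 0.0587 + 0.0314 − 0.043884 = 0.046216
y = 4.62%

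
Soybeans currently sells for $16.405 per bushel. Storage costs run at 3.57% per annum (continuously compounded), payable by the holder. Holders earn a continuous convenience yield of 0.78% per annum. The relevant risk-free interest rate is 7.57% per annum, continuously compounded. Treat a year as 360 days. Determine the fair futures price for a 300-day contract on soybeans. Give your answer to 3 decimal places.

$17.884 per bushel

Net carry = r + u − y = 0.0757 + 0.0357 − 0.0078 = 0.1036
F = S·e^((r+u−y)T) = 16.405 · e^(0.1036 × 300/360) = 16.405 · e^0.086333
= 16.405 × 1.090169 = $17.884 per bushel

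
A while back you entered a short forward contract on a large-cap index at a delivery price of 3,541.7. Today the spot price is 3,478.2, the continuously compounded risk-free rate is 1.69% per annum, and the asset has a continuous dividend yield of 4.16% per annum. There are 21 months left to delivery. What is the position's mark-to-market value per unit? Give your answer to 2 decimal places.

204.50

Current fair forward for the remaining 21 months: F = S·e^((r − q)·T), (r − q) = 0.0169 − 0.0416 = -0.0247
F = 3478.2 · e^(-0.0247 × 21/12) = 3478.2 × 0.95769588 = 3331.0578
Value of long forward = (F − K)·e^(−rT) = (3331.0578 − 3541.7) · e^(−0.0169·21/12)
= -210.6422 × 0.97085806 = -204.50
Short position value = −(long value) = 204.50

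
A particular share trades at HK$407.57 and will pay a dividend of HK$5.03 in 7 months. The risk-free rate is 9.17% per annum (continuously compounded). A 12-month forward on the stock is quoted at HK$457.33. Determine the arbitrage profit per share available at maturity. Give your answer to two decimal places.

PV(dividends) I = 5.03·e^(−0.0917·7/12) = 4.7680
Fair forward F* = (S − I)·e^(rT) = (407.57 − 4.7680)·e^0.091700 = 402.8020 × 1.096036 = 441.4855
Market HK$457.33 > fair 441.4855: forward overpriced → cash-and-carry (borrow at r, buy the stock and collect the dividends, short the forward).
Profit at T = |F_mkt − F*| = |457.33 − 441.4855| = HK$15.84 per share

HK$15.84 per share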